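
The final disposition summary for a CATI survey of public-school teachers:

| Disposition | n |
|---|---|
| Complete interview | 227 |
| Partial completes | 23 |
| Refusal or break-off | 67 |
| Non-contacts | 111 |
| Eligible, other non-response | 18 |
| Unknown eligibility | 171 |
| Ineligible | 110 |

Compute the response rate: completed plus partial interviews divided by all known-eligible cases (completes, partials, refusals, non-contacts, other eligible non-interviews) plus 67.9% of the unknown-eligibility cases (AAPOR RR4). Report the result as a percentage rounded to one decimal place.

Num = 227 + 23 = 250
Eligible (known) = 227 + 23 + 67 + 111 + 18 = 446
Estimated eligible among unknowns = 0.6790 × 171 = 116.11
Denominator = 446 + 116.11 = 562.11
RR4 = 250 / 562.11 = 0.4448

44.5%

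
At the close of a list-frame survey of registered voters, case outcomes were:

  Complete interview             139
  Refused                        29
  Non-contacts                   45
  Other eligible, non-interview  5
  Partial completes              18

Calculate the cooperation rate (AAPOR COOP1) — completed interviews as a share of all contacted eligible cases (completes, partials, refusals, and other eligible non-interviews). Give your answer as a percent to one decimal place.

72.8%

Top: 139
Denominator: 139 + 18 + 29 + 5 = 191
COOP1 = 139 / 191 = 0.7277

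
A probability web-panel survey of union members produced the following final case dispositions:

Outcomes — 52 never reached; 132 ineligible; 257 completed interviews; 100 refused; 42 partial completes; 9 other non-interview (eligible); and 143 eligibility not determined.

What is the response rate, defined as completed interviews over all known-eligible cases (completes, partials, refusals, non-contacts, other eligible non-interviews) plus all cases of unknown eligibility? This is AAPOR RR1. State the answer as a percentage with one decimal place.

42.6%

Numerator = 257
Denom = 257 + 42 + 100 + 52 + 9 + 143 = 603
RR1 = 257 / 603 = 0.4262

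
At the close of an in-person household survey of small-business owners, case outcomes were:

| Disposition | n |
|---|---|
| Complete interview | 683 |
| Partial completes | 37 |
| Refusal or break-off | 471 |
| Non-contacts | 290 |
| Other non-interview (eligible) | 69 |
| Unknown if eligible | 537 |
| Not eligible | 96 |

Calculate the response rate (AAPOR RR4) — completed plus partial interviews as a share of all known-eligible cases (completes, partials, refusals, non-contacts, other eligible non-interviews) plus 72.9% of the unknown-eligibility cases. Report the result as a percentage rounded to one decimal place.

37.1%

Numerator → 683 + 37 = 720
Determined eligible → 683 + 37 + 471 + 290 + 69 = 1550
Eligible share of unknowns → 0.7290 × 537 = 391.47
Base → 1550 + 391.47 = 1941.47
RR4 = 720 / 1941.47 = 0.3709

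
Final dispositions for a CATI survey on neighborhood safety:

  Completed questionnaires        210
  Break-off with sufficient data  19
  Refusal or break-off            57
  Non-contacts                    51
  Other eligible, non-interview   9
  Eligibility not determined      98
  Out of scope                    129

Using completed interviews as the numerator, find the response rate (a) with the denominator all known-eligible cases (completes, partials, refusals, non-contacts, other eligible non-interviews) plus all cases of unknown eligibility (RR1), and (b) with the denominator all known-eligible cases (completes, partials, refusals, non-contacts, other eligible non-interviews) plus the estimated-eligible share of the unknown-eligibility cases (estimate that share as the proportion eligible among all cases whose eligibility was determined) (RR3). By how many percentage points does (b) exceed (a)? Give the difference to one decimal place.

3.0

Top → 210
Denominator → 210 + 19 + 57 + 51 + 9 + 98 = 444
RR1 = 210 / 444 = 0.4730
Known eligible → 210 + 19 + 57 + 51 + 9 = 346
e = 346 / (346 + 129) = 346 / 475 = 0.7284
Eligible share of unknowns → 0.7284 × 98 = 71.38
Denominator → 346 + 71.38 = 417.38
RR3 = 210 / 417.38 = 0.5031
Difference = 50.31 − 47.30 = 3.01 percentage points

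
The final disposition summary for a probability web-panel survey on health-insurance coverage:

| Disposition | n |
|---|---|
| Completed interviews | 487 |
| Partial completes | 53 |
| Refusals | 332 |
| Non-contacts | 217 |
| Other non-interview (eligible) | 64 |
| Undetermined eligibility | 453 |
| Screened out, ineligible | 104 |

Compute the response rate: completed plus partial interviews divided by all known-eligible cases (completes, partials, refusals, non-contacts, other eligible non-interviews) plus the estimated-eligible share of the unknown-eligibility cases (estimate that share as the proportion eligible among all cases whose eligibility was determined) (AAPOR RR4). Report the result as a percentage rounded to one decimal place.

34.4%

Top = 487 + 53 = 540
Eligible (known) = 487 + 53 + 332 + 217 + 64 = 1153
e = 1153 / (1153 + 104) = 1153 / 1257 = 0.9173
Estimated eligible among unknowns = 0.9173 × 453 = 415.54
Denom = 1153 + 415.54 = 1568.54
RR4 = 540 / 1568.54 = 0.3443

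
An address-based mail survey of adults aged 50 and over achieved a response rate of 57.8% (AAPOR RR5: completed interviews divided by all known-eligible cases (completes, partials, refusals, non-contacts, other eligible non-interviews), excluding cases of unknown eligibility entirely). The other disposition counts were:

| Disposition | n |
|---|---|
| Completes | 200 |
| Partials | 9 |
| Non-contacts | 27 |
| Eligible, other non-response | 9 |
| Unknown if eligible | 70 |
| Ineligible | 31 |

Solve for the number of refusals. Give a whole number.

101

RR5 = 200 / D = 0.578
D = 200 / 0.578 = 346.0
Remaining denominator categories sum to 245
refusals = 346.0 − 245 ≈ 101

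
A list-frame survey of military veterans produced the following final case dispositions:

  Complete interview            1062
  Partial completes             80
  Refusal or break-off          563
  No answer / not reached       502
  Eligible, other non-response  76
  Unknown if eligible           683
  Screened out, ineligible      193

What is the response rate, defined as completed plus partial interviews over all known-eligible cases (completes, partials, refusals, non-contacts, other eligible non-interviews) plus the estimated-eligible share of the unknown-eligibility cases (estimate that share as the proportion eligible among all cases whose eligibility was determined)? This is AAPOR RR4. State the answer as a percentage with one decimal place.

39.2%

Numerator: 1062 + 80 = 1142
Determined eligible: 1062 + 80 + 563 + 502 + 76 = 2283
e = 2283 / (2283 + 193) = 2283 / 2476 = 0.9221
e × U: 0.9221 × 683 = 629.79
Base: 2283 + 629.79 = 2912.79
RR4 = 1142 / 2912.79 = 0.3921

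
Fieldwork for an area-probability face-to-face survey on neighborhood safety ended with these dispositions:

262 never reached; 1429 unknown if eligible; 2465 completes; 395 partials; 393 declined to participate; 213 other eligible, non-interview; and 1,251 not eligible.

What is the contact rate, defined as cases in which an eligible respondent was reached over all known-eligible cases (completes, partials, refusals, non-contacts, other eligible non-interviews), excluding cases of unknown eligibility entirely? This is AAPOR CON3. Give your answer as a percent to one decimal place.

Top: 2465 + 395 + 393 + 213 = 3466
Base: 2465 + 395 + 393 + 262 + 213 = 3728
CON3 = 3466 / 3728 = 0.9297

93.0%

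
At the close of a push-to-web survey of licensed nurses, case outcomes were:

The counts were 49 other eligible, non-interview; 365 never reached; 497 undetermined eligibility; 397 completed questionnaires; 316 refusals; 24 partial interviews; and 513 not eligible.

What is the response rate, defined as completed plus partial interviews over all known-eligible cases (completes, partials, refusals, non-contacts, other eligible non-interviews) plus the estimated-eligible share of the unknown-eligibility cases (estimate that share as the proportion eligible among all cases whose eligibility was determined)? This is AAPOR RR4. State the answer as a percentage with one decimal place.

Top → 397 + 24 = 421
Known eligible → 397 + 24 + 316 + 365 + 49 = 1151
e = 1151 / (1151 + 513) = 1151 / 1664 = 0.6917
Estimated eligible among unknowns → 0.6917 × 497 = 343.77
Base → 1151 + 343.77 = 1494.77
RR4 = 421 / 1494.77 = 0.2816

28.2%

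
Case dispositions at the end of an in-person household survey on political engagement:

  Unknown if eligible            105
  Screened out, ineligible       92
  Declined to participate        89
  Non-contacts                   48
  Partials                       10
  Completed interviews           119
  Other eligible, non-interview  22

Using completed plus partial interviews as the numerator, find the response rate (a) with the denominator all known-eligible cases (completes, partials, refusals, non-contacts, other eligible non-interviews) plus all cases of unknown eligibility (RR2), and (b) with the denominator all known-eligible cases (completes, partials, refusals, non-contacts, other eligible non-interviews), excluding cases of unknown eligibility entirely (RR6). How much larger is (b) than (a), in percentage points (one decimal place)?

Top → 119 + 10 = 129
Denominator → 119 + 10 + 89 + 48 + 22 + 105 = 393
RR2 = 129 / 393 = 0.3282
Denominator → 119 + 10 + 89 + 48 + 22 = 288
RR6 = 129 / 288 = 0.4479
Difference = 44.79 − 32.82 = 11.97 percentage points

12.0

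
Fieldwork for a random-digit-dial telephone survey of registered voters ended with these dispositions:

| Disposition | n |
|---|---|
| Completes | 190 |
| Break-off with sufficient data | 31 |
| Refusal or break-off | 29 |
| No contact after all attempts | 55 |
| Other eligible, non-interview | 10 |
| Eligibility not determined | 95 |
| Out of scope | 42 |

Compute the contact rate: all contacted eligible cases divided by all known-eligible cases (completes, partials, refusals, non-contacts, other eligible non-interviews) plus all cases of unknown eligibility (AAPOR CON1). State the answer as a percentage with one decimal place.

Top: 190 + 31 + 29 + 10 = 260
Base: 190 + 31 + 29 + 55 + 10 + 95 = 410
CON1 = 260 / 410 = 0.6341

63.4%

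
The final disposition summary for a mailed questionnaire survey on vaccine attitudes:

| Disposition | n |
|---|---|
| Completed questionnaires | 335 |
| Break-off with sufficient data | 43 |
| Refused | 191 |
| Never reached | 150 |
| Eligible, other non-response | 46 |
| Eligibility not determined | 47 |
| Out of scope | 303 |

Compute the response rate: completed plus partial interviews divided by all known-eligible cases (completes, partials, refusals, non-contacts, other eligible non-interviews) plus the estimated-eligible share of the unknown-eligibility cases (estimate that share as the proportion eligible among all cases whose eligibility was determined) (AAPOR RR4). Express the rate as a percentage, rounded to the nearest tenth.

Num = 335 + 43 = 378
Known eligible = 335 + 43 + 191 + 150 + 46 = 765
e = 765 / (765 + 303) = 765 / 1068 = 0.7163
e × U = 0.7163 × 47 = 33.67
Denom = 765 + 33.67 = 798.67
RR4 = 378 / 798.67 = 0.4733

47.3%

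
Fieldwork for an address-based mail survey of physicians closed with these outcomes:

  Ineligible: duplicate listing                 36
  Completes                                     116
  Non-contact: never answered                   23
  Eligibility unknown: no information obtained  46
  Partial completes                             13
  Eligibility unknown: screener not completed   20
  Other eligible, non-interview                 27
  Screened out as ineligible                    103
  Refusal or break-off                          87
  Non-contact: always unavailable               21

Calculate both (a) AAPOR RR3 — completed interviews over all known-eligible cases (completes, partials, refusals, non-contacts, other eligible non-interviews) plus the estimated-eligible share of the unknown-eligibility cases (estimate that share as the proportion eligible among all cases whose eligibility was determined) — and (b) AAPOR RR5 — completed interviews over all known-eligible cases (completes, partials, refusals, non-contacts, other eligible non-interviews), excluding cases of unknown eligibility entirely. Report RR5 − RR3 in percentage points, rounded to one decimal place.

5.4

Never reached = 23 + 21 = 44
Eligibility not determined = 20 + 46 = 66
Out of scope = 103 + 36 = 139
Num: 116
Eligible (known): 116 + 13 + 87 + 44 + 27 = 287
e = 287 / (287 + 139) = 287 / 426 = 0.6737
e × U: 0.6737 × 66 = 44.46
Denom: 287 + 44.46 = 331.46
RR3 = 116 / 331.46 = 0.3500
Denom: 116 + 13 + 87 + 44 + 27 = 287
RR5 = 116 / 287 = 0.4042
Difference = 40.42 − 35.00 = 5.42 percentage points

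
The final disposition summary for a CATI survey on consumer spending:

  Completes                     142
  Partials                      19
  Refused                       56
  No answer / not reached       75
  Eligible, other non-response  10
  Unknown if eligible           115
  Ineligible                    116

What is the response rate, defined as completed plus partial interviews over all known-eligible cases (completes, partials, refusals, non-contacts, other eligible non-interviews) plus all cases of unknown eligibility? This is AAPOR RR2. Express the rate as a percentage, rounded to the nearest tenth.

Top → 142 + 19 = 161
Base → 142 + 19 + 56 + 75 + 10 + 115 = 417
RR2 = 161 / 417 = 0.3861

38.6%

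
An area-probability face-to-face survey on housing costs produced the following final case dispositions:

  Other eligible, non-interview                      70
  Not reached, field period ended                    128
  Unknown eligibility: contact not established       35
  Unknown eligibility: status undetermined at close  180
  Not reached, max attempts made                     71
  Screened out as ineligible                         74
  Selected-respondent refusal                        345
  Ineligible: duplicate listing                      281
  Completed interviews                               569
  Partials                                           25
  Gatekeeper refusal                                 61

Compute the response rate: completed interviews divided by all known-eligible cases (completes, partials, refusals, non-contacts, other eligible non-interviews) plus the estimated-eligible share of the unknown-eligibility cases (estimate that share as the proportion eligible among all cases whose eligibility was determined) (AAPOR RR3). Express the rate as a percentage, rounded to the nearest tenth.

Refused = 61 + 345 = 406
No contact after all attempts = 128 + 71 = 199
Unknown if eligible = 35 + 180 = 215
Ineligible = 74 + 281 = 355
Top = 569
Known eligible = 569 + 25 + 406 + 199 + 70 = 1269
e = 1269 / (1269 + 355) = 1269 / 1624 = 0.7814
e × U = 0.7814 × 215 = 168.00
Denom = 1269 + 168.00 = 1437.00
RR3 = 569 / 1437.00 = 0.3960

39.6%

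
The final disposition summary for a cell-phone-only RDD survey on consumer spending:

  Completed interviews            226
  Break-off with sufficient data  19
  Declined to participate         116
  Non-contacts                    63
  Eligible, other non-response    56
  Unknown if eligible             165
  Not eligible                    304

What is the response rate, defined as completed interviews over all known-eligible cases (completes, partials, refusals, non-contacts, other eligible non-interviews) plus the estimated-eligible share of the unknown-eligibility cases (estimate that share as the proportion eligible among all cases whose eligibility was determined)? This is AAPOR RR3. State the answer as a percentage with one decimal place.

38.9%

Numerator: 226
Eligible (known): 226 + 19 + 116 + 63 + 56 = 480
e = 480 / (480 + 304) = 480 / 784 = 0.6122
e × U: 0.6122 × 165 = 101.01
Denominator: 480 + 101.01 = 581.01
RR3 = 226 / 581.01 = 0.3890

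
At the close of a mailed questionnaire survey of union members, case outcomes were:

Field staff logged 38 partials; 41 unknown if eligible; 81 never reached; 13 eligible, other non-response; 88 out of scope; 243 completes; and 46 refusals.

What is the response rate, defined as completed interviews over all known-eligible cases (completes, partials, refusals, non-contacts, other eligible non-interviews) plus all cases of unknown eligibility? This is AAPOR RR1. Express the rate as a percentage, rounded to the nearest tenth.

Top → 243
Denom → 243 + 38 + 46 + 81 + 13 + 41 = 462
RR1 = 243 / 462 = 0.5260

52.6%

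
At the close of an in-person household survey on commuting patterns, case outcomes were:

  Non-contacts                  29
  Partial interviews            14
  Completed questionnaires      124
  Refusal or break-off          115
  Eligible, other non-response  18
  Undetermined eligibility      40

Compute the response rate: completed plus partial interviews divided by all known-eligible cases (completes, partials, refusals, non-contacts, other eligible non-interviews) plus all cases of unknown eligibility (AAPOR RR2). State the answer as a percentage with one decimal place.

Numerator → 124 + 14 = 138
Denominator → 124 + 14 + 115 + 29 + 18 + 40 = 340
RR2 = 138 / 340 = 0.4059

40.6%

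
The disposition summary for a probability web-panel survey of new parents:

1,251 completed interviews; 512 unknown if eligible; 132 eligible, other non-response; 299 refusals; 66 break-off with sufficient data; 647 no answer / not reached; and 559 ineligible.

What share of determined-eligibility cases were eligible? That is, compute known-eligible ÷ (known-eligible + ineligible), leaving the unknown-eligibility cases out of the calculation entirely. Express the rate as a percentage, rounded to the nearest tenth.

81.1%

Determined eligible → 1251 + 66 + 299 + 647 + 132 = 2395
e = 2395 / (2395 + 559) = 2395 / 2954 = 0.8108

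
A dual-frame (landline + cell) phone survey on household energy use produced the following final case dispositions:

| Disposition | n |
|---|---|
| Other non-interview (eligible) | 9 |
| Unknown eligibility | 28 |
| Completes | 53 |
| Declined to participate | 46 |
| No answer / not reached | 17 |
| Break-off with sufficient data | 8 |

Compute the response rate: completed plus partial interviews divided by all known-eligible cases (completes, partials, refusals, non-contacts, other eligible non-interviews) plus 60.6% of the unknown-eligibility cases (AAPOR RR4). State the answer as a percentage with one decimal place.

Num = 53 + 8 = 61
Eligible (known) = 53 + 8 + 46 + 17 + 9 = 133
Eligible share of unknowns = 0.6060 × 28 = 16.97
Denom = 133 + 16.97 = 149.97
RR4 = 61 / 149.97 = 0.4067

40.7%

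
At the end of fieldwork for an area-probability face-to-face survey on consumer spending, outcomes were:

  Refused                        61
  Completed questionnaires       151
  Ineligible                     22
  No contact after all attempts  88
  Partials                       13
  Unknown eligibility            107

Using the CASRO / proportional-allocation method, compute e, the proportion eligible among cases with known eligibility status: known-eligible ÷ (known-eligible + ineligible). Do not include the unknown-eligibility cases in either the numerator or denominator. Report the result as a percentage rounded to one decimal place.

Known eligible → 151 + 13 + 61 + 88 = 313
e = 313 / (313 + 22) = 313 / 335 = 0.9343

93.4%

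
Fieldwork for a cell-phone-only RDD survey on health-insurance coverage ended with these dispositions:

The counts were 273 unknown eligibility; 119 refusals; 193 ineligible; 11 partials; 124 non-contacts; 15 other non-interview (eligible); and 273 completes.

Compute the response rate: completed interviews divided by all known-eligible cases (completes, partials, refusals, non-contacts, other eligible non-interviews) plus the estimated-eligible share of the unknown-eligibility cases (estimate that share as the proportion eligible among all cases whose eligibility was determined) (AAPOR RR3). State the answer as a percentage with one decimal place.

Numerator: 273
Eligible (known): 273 + 11 + 119 + 124 + 15 = 542
e = 542 / (542 + 193) = 542 / 735 = 0.7374
Eligible share of unknowns: 0.7374 × 273 = 201.31
Denominator: 542 + 201.31 = 743.31
RR3 = 273 / 743.31 = 0.3673

36.7%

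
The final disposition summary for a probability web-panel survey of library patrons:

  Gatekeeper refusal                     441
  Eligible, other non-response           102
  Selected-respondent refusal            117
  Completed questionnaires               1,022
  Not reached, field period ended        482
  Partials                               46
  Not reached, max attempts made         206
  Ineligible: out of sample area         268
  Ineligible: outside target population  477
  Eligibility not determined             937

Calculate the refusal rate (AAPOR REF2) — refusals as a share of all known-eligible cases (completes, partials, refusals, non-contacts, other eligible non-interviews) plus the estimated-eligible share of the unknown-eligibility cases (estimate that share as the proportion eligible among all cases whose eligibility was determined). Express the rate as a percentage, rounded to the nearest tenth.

17.8%

Refusal or break-off = 441 + 117 = 558
No answer / not reached = 482 + 206 = 688
Out of scope = 477 + 268 = 745
Num → 558
Known eligible → 1022 + 46 + 558 + 688 + 102 = 2416
e = 2416 / (2416 + 745) = 2416 / 3161 = 0.7643
Estimated eligible among unknowns → 0.7643 × 937 = 716.15
Base → 2416 + 716.15 = 3132.15
REF2 = 558 / 3132.15 = 0.1782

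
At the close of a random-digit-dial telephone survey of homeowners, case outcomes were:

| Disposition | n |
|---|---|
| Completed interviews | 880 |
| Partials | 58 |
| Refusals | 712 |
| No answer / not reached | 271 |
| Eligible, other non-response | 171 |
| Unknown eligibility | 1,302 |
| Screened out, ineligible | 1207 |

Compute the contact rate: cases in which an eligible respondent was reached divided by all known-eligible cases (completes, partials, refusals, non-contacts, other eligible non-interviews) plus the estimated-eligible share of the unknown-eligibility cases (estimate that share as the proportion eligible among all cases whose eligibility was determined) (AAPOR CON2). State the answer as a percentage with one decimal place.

Numerator = 880 + 58 + 712 + 171 = 1821
Known eligible = 880 + 58 + 712 + 271 + 171 = 2092
e = 2092 / (2092 + 1207) = 2092 / 3299 = 0.6341
Estimated eligible among unknowns = 0.6341 × 1302 = 825.60
Denom = 2092 + 825.60 = 2917.60
CON2 = 1821 / 2917.60 = 0.6241

62.4%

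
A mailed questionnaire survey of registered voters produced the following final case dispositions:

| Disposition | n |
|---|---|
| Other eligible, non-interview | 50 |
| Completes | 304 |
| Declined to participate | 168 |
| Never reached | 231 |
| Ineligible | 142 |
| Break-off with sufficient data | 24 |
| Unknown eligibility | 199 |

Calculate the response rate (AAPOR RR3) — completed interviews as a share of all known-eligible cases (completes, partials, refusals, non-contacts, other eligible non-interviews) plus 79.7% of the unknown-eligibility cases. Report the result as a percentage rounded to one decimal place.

32.5%

Top → 304
Determined eligible → 304 + 24 + 168 + 231 + 50 = 777
e × U → 0.7970 × 199 = 158.60
Denom → 777 + 158.60 = 935.60
RR3 = 304 / 935.60 = 0.3249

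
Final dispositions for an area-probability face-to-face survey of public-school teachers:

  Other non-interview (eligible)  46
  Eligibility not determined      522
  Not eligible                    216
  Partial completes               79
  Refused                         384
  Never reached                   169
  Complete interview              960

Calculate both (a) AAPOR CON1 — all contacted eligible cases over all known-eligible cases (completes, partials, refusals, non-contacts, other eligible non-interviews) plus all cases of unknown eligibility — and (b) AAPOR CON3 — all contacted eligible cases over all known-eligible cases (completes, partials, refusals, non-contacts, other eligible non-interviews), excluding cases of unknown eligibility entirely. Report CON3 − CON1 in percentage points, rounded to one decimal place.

21.7

Numerator: 960 + 79 + 384 + 46 = 1469
Base: 960 + 79 + 384 + 169 + 46 + 522 = 2160
CON1 = 1469 / 2160 = 0.6801
Base: 960 + 79 + 384 + 169 + 46 = 1638
CON3 = 1469 / 1638 = 0.8968
Difference = 89.68 − 68.01 = 21.67 percentage points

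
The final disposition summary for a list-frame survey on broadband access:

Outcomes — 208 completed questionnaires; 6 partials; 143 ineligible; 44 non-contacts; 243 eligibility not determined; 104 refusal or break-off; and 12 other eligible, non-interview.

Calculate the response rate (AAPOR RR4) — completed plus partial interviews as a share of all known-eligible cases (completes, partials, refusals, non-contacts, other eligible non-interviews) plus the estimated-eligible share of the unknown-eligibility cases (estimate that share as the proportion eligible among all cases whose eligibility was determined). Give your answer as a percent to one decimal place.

Numerator: 208 + 6 = 214
Known eligible: 208 + 6 + 104 + 44 + 12 = 374
e = 374 / (374 + 143) = 374 / 517 = 0.7234
Eligible share of unknowns: 0.7234 × 243 = 175.79
Denom: 374 + 175.79 = 549.79
RR4 = 214 / 549.79 = 0.3892

38.9%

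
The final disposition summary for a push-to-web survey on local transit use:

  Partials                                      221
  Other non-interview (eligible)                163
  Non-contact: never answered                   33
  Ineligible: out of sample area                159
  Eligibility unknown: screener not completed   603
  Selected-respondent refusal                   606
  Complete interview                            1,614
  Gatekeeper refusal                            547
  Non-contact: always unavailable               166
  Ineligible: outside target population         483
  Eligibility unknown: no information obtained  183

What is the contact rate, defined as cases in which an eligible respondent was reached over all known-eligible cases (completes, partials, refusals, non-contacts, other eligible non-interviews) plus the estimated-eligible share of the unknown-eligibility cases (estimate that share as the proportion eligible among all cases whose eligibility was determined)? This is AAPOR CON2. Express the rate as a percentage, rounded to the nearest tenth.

Refusals = 547 + 606 = 1153
No answer / not reached = 33 + 166 = 199
Eligibility not determined = 603 + 183 = 786
Not eligible = 483 + 159 = 642
Num: 1614 + 221 + 1153 + 163 = 3151
Known eligible: 1614 + 221 + 1153 + 199 + 163 = 3350
e = 3350 / (3350 + 642) = 3350 / 3992 = 0.8392
Eligible share of unknowns: 0.8392 × 786 = 659.61
Base: 3350 + 659.61 = 4009.61
CON2 = 3151 / 4009.61 = 0.7859

78.6%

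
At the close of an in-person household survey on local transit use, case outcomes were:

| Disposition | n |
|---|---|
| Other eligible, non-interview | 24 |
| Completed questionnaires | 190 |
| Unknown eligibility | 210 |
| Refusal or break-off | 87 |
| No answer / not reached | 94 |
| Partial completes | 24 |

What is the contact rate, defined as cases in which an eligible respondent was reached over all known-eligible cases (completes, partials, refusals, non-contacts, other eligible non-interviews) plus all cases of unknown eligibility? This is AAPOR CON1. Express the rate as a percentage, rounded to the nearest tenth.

51.7%

Top: 190 + 24 + 87 + 24 = 325
Denom: 190 + 24 + 87 + 94 + 24 + 210 = 629
CON1 = 325 / 629 = 0.5167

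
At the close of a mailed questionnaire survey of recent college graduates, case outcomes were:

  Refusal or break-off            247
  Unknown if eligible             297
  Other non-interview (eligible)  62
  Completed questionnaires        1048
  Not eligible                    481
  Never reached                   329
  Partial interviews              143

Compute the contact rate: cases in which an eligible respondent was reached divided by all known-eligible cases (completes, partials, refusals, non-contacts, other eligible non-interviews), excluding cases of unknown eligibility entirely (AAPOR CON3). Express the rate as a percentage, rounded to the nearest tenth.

Num: 1048 + 143 + 247 + 62 = 1500
Denom: 1048 + 143 + 247 + 329 + 62 = 1829
CON3 = 1500 / 1829 = 0.8201

82.0%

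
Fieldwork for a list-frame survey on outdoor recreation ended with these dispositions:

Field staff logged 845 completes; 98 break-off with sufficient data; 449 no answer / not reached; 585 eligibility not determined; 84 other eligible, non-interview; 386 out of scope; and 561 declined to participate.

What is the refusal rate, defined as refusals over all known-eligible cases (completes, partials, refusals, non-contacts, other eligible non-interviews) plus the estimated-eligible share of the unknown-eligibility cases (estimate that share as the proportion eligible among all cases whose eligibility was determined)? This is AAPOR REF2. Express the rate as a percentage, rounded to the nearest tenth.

Top: 561
Determined eligible: 845 + 98 + 561 + 449 + 84 = 2037
e = 2037 / (2037 + 386) = 2037 / 2423 = 0.8407
Estimated eligible among unknowns: 0.8407 × 585 = 491.81
Denom: 2037 + 491.81 = 2528.81
REF2 = 561 / 2528.81 = 0.2218

22.2%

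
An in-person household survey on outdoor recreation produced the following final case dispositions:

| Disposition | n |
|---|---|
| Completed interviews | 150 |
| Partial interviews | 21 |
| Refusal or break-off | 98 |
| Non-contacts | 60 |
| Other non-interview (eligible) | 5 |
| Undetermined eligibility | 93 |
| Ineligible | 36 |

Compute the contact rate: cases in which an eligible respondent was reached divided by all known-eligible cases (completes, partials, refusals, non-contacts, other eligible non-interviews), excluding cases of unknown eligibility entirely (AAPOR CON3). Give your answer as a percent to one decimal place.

Top: 150 + 21 + 98 + 5 = 274
Base: 150 + 21 + 98 + 60 + 5 = 334
CON3 = 274 / 334 = 0.8204

82.0%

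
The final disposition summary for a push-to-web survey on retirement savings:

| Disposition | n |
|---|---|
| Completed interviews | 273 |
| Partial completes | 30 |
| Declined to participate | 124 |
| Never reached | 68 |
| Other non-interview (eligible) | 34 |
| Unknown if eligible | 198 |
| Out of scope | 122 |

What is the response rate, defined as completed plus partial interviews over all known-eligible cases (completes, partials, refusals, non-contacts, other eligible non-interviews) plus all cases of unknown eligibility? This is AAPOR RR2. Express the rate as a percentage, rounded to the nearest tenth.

Top → 273 + 30 = 303
Base → 273 + 30 + 124 + 68 + 34 + 198 = 727
RR2 = 303 / 727 = 0.4168

41.7%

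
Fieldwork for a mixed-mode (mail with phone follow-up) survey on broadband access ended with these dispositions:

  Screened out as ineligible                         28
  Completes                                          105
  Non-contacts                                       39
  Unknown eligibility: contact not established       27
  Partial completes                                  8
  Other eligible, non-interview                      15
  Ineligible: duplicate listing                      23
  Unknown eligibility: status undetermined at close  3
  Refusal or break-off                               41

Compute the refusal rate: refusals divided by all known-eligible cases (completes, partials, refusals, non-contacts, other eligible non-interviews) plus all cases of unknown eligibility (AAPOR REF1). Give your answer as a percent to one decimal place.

17.2%

Unknown if eligible = 27 + 3 = 30
Ineligible = 28 + 23 = 51
Num = 41
Base = 105 + 8 + 41 + 39 + 15 + 30 = 238
REF1 = 41 / 238 = 0.1723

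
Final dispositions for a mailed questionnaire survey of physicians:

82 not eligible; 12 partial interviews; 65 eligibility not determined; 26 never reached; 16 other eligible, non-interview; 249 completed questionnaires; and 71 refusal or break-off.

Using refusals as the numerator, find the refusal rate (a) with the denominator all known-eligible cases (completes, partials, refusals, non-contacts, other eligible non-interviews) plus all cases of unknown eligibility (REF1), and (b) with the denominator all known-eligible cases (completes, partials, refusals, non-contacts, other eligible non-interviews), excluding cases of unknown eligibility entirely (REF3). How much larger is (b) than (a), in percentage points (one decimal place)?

2.8

Numerator: 71
Denominator: 249 + 12 + 71 + 26 + 16 + 65 = 439
REF1 = 71 / 439 = 0.1617
Denominator: 249 + 12 + 71 + 26 + 16 = 374
REF3 = 71 / 374 = 0.1898
Difference = 18.98 − 16.17 = 2.81 percentage points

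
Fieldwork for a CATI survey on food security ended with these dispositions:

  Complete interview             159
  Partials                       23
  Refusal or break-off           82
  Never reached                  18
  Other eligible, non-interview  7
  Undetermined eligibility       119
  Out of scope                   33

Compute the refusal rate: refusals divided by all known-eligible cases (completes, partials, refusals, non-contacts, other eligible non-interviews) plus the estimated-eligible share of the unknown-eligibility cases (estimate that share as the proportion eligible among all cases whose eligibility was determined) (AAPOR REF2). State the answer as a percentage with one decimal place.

20.7%

Top: 82
Known eligible: 159 + 23 + 82 + 18 + 7 = 289
e = 289 / (289 + 33) = 289 / 322 = 0.8975
Eligible share of unknowns: 0.8975 × 119 = 106.80
Denom: 289 + 106.80 = 395.80
REF2 = 82 / 395.80 = 0.2072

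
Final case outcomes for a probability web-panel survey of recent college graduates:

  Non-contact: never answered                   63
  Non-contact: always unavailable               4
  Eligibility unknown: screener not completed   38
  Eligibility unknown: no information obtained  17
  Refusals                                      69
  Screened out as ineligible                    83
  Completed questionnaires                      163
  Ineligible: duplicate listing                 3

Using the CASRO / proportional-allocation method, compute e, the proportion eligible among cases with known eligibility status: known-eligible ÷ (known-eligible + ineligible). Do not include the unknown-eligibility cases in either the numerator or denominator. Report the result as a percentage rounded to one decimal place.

No contact after all attempts = 63 + 4 = 67
Unknown if eligible = 38 + 17 = 55
Ineligible = 83 + 3 = 86
Determined eligible: 163 + 69 + 67 = 299
e = 299 / (299 + 86) = 299 / 385 = 0.7766

77.7%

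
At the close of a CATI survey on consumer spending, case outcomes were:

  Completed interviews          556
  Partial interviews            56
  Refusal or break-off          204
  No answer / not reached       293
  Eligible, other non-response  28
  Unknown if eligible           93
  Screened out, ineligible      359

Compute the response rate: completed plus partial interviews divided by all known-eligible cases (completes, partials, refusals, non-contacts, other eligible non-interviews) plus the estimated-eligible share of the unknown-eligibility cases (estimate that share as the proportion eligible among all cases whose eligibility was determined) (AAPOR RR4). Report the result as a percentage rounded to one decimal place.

Top: 556 + 56 = 612
Known eligible: 556 + 56 + 204 + 293 + 28 = 1137
e = 1137 / (1137 + 359) = 1137 / 1496 = 0.7600
Eligible share of unknowns: 0.7600 × 93 = 70.68
Denominator: 1137 + 70.68 = 1207.68
RR4 = 612 / 1207.68 = 0.5068

50.7%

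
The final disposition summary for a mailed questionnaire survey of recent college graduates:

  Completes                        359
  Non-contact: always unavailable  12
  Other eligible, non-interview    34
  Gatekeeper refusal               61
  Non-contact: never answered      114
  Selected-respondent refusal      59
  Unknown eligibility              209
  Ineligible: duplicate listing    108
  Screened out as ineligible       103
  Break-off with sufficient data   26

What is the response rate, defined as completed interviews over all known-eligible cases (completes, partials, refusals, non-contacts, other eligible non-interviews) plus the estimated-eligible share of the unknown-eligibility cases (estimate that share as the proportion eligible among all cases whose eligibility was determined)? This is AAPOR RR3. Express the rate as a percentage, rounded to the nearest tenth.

Refusals = 61 + 59 = 120
Never reached = 114 + 12 = 126
Screened out, ineligible = 103 + 108 = 211
Num → 359
Eligible (known) → 359 + 26 + 120 + 126 + 34 = 665
e = 665 / (665 + 211) = 665 / 876 = 0.7591
Eligible share of unknowns → 0.7591 × 209 = 158.65
Denom → 665 + 158.65 = 823.65
RR3 = 359 / 823.65 = 0.4359

43.6%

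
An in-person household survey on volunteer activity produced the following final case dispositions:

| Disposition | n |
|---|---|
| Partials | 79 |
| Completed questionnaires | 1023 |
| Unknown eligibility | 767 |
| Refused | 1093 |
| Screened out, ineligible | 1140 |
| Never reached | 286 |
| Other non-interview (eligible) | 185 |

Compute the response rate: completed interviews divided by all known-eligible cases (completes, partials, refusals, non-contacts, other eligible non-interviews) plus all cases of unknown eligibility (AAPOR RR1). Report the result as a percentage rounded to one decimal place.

29.8%

Top → 1023
Denom → 1023 + 79 + 1093 + 286 + 185 + 767 = 3433
RR1 = 1023 / 3433 = 0.2980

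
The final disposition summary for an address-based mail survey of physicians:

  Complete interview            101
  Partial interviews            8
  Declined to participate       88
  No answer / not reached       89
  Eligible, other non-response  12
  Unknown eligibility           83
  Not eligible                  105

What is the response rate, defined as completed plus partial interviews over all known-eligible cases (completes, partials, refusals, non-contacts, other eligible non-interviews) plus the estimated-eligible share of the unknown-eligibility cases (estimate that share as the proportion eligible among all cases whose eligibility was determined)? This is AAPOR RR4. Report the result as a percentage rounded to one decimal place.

Top: 101 + 8 = 109
Eligible (known): 101 + 8 + 88 + 89 + 12 = 298
e = 298 / (298 + 105) = 298 / 403 = 0.7395
Estimated eligible among unknowns: 0.7395 × 83 = 61.38
Base: 298 + 61.38 = 359.38
RR4 = 109 / 359.38 = 0.3033

30.3%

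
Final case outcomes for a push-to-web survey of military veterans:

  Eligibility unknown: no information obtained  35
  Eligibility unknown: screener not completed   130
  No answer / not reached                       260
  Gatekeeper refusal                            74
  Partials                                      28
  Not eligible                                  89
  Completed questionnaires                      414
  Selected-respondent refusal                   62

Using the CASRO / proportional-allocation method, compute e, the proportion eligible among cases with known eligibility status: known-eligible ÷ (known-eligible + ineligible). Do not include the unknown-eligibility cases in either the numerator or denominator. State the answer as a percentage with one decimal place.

90.4%

Refusals = 74 + 62 = 136
Unknown eligibility = 130 + 35 = 165
Eligible (known): 414 + 28 + 136 + 260 = 838
e = 838 / (838 + 89) = 838 / 927 = 0.9040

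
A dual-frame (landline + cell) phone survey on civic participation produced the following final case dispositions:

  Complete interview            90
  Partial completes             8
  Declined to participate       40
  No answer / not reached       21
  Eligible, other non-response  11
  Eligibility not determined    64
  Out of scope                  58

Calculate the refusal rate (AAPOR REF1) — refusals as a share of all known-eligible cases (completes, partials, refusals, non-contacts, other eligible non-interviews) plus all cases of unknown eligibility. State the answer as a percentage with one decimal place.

17.1%

Numerator: 40
Base: 90 + 8 + 40 + 21 + 11 + 64 = 234
REF1 = 40 / 234 = 0.1709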